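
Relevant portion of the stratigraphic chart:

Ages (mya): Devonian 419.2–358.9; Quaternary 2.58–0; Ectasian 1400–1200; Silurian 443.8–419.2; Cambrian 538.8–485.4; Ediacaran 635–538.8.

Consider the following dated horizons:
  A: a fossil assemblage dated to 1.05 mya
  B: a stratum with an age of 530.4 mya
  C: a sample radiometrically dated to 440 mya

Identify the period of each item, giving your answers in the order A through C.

Match each age against the start–end ranges in the excerpt: A = 1.05 Ma → Quaternary (2.58–0); B = 530.4 Ma → Cambrian (538.8–485.4); C = 440 Ma → Silurian (443.8–419.2).

A — Quaternary; B — Cambrian; C — Silurian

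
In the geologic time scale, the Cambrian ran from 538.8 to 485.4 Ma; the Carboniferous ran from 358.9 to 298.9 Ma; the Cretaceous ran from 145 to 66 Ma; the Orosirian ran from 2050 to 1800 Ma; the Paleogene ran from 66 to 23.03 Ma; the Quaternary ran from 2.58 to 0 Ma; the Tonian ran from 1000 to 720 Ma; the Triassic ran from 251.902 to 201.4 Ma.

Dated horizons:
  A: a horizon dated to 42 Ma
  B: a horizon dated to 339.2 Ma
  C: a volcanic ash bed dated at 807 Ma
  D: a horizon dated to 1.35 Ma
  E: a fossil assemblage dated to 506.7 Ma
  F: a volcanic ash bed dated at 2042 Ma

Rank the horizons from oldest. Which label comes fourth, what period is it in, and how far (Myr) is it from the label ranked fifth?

Sorted oldest-first by Ma: F (2042), C (807), E (506.7), B (339.2), A (42), D (1.35).
The fourth oldest is B at 339.2 Ma, which lies in 358.9–298.9 Ma: the Carboniferous.
The fifth oldest is A at 42 Ma; separation = |339.2 − 42| = 297.2 Myr.

B, in the Carboniferous; 297.2 million years to A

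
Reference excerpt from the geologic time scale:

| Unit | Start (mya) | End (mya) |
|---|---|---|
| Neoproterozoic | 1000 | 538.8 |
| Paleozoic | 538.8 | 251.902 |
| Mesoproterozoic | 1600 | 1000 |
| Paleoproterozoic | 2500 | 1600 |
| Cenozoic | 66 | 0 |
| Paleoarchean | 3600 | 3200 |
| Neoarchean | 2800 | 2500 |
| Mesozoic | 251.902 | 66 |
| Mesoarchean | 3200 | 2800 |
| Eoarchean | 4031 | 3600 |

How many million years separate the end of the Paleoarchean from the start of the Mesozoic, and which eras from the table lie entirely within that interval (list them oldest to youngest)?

End of Paleoarchean = 3200 Ma; start of Mesozoic = 251.902 Ma.
Gap = 3200 − 251.902 = 2948.098 Myr.
Eras wholly inside 3200–251.902 Ma: Mesoarchean (3200–2800), Neoarchean (2800–2500), Paleoproterozoic (2500–1600), Mesoproterozoic (1600–1000), Neoproterozoic (1000–538.8), Paleozoic (538.8–251.902).

2948.098 million years; Mesoarchean, Neoarchean, Paleoproterozoic, Mesoproterozoic, Neoproterozoic, Paleozoic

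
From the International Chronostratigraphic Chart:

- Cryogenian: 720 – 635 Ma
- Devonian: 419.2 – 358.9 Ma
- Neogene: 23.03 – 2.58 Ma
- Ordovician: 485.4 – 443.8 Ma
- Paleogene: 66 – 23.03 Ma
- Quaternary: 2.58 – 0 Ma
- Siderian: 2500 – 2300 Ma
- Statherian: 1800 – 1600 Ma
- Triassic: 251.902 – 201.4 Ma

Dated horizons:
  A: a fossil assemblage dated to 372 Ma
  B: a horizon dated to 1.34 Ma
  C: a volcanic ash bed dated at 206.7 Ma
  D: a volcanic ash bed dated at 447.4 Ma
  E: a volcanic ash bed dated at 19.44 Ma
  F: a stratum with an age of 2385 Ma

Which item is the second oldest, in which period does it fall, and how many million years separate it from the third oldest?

Sorted oldest-first by Ma: F (2385), D (447.4), A (372), C (206.7), E (19.44), B (1.34).
The second oldest is D at 447.4 Ma, which lies in 485.4–443.8 Ma: the Ordovician.
The third oldest is A at 372 Ma; separation = |447.4 − 372| = 75.4 Myr.

D, in the Ordovician; 75.4 million years to A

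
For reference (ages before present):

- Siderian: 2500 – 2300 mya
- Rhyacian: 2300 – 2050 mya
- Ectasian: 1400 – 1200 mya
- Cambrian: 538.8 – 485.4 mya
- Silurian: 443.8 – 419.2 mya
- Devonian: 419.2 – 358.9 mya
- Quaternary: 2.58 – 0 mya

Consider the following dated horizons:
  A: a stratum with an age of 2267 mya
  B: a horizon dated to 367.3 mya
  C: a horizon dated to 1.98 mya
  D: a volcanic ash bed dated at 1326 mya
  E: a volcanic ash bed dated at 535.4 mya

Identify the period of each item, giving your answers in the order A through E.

A — Rhyacian; B — Devonian; C — Quaternary; D — Ectasian; E — Cambrian

A: 2267 Ma lies in 2300–2050 Ma, so Rhyacian.
B: 367.3 Ma lies in 419.2–358.9 Ma, so Devonian.
C: 1.98 Ma lies in 2.58–0 Ma, so Quaternary.
D: 1326 Ma lies in 1400–1200 Ma, so Ectasian.
E: 535.4 Ma lies in 538.8–485.4 Ma, so Cambrian.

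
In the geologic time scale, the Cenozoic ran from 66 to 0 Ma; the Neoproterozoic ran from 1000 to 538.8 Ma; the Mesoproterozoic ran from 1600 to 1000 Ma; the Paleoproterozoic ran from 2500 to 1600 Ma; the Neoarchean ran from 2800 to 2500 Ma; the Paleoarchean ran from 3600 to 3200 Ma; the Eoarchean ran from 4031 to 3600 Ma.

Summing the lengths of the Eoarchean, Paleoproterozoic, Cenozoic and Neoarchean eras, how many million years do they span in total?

1697 million years

Duration is start − end for each: (4031 − 3600) + (2500 − 1600) + (66 − 0) + (2800 − 2500).
That is 431 + 900 + 66 + 300, which totals 1697 million years.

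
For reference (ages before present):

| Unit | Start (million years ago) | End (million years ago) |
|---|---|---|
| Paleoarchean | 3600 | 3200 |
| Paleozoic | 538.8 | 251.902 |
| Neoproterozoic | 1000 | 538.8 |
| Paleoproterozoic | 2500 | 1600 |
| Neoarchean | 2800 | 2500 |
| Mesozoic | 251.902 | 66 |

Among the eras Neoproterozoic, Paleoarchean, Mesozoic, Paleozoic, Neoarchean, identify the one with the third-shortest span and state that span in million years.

Neoarchean, 300 million years

Start − end for each: Neoproterozoic 1000 − 538.8 = 461.2; Paleoarchean 3600 − 3200 = 400; Mesozoic 251.902 − 66 = 185.902; Paleozoic 538.8 − 251.902 = 286.898; Neoarchean 2800 − 2500 = 300.
Ranking these from shortest: Mesozoic < Paleozoic < Neoarchean < Paleoarchean < Neoproterozoic.
Position 3 in that ranking is Neoarchean, which lasted 300 Myr.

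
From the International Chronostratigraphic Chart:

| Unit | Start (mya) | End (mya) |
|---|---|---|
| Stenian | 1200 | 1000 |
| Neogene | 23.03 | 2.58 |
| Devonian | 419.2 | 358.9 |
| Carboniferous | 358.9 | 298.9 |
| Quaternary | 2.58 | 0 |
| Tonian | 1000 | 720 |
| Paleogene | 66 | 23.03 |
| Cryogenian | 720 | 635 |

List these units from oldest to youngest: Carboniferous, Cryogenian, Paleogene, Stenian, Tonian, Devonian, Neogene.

Sorting by start age (descending Ma, since larger Ma = older): Stenian start 1200, Tonian start 1000, Cryogenian start 720, Devonian start 419.2, Carboniferous start 358.9, Paleogene start 66, Neogene start 23.03.

Stenian, Tonian, Cryogenian, Devonian, Carboniferous, Paleogene, Neogene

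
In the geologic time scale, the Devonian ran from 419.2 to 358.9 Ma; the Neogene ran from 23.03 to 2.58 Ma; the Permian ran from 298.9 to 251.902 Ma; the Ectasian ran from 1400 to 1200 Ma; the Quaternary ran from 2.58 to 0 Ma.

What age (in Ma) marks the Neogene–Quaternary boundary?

2.58 Ma

The Neogene ends and the Quaternary begins at 2.58 Ma.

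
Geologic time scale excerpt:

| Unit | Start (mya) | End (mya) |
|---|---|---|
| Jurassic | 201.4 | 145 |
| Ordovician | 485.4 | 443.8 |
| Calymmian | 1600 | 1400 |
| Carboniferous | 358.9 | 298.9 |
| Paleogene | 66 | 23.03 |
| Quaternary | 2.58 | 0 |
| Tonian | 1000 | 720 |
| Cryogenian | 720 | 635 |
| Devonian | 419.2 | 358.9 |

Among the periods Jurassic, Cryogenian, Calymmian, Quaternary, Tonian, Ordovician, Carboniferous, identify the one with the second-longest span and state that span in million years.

Calymmian, 200 million years

Durations: Jurassic 56.4; Cryogenian 85; Calymmian 200; Quaternary 2.58; Tonian 280; Ordovician 41.6; Carboniferous 60 Myr.
Sorted longest-first: Tonian (280), Calymmian (200), Cryogenian (85), Carboniferous (60), Jurassic (56.4), Ordovician (41.6), Quaternary (2.58).
The second longest is Calymmian at 200 Myr.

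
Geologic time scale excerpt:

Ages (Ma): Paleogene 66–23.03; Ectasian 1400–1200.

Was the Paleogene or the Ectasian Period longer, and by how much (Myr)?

Ectasian, by 157.03 million years

Paleogene: 66 − 23.03 = 42.97 Myr.
Ectasian: 1400 − 1200 = 200 Myr.
Difference: 200 − 42.97 = 157.03 Myr, so the Ectasian was longer.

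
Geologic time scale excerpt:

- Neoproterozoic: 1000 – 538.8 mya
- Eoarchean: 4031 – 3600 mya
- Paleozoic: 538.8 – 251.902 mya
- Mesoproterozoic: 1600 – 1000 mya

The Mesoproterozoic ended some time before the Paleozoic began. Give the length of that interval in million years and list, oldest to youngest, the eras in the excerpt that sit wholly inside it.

The Mesoproterozoic closes at 1000 Ma and the Paleozoic opens at 538.8 Ma, so the interval is 1000 − 538.8 = 461.2 Myr.
An era fits inside if it starts at or after 1000 Ma and ends at or before 538.8 Ma; oldest first that gives Neoproterozoic.

461.2 million years; Neoproterozoic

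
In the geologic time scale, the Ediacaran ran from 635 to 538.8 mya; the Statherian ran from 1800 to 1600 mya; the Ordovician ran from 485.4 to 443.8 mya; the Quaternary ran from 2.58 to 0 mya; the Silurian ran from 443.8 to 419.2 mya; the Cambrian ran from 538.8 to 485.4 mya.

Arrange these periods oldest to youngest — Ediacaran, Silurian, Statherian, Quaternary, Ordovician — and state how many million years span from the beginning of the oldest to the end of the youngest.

Statherian, Ediacaran, Ordovician, Silurian, Quaternary; total span 1800 Myr

Start ages (Ma): Statherian 1800, Ediacaran 635, Ordovician 485.4, Silurian 443.8, Quaternary 2.58.
Ordered oldest to youngest: Statherian, Ediacaran, Ordovician, Silurian, Quaternary.
Span = 1800 − 0 = 1800 Myr.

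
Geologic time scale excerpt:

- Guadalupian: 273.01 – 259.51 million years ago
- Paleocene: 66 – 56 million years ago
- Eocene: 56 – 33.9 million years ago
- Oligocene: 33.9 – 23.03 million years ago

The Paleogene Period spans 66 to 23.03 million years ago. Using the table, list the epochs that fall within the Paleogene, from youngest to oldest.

Oligocene, Eocene, Paleocene

Epochs with both bounds inside 66–23.03 Ma: Oligocene (33.9–23.03), Eocene (56–33.9), Paleocene (66–56).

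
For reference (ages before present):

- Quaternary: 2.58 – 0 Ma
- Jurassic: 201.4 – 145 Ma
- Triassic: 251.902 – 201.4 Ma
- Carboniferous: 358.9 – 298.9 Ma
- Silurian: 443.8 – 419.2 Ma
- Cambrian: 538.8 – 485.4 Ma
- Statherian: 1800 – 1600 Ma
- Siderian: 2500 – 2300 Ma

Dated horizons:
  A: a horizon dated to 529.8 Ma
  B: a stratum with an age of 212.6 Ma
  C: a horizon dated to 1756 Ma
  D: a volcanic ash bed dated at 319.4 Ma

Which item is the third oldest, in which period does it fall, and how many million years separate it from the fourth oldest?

D, in the Carboniferous; 106.8 million years to B

Sorted oldest-first by Ma: C (1756), A (529.8), D (319.4), B (212.6).
The third oldest is D at 319.4 Ma, which lies in 358.9–298.9 Ma: the Carboniferous.
The fourth oldest is B at 212.6 Ma; separation = |319.4 − 212.6| = 106.8 Myr.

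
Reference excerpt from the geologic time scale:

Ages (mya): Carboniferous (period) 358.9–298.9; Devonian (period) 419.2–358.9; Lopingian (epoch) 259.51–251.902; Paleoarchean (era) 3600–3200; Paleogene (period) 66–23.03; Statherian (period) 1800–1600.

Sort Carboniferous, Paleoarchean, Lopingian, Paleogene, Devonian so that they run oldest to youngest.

The oldest of these is Paleoarchean (starts 3600 Ma) and the youngest is Paleogene (ends 23.03 Ma).
In between, by decreasing start age: Devonian (419.2), Carboniferous (358.9), Lopingian (259.51).

Paleoarchean, Devonian, Carboniferous, Lopingian, Paleogene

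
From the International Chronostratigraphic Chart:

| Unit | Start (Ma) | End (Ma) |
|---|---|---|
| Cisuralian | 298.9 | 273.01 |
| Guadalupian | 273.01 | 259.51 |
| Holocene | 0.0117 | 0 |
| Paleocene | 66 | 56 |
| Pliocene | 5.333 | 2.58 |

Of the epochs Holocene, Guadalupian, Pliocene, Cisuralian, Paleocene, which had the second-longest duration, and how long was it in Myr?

Durations: Holocene 0.0117; Guadalupian 13.5; Pliocene 2.753; Cisuralian 25.89; Paleocene 10 Myr.
Sorted longest-first: Cisuralian (25.89), Guadalupian (13.5), Paleocene (10), Pliocene (2.753), Holocene (0.0117).
The second longest is Guadalupian at 13.5 Myr.

Guadalupian, 13.5 million years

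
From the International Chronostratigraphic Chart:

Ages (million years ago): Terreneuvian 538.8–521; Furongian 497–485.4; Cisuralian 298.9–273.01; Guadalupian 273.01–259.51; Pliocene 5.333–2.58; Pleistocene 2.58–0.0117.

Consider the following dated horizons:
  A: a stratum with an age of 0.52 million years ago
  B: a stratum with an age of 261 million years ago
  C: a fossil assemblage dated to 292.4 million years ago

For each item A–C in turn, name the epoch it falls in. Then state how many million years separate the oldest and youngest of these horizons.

Match each age against the start–end ranges in the excerpt: A = 0.52 Ma → Pleistocene (2.58–0.0117); B = 261 Ma → Guadalupian (273.01–259.51); C = 292.4 Ma → Cisuralian (298.9–273.01).
The largest age is 292.4 Ma and the smallest is 0.52 Ma; their difference is 291.88 Myr.

A — Pleistocene; B — Guadalupian; C — Cisuralian; span 291.88 million years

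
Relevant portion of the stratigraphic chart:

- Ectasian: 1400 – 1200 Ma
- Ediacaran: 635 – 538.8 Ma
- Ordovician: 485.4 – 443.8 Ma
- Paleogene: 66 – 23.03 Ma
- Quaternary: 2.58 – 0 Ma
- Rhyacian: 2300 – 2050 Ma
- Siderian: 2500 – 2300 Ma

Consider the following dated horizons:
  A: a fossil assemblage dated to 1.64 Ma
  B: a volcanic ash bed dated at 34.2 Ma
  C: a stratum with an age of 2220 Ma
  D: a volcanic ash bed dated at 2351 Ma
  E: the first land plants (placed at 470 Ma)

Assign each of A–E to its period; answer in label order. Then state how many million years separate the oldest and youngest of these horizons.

A: 1.64 Ma lies in 2.58–0 Ma, so Quaternary.
B: 34.2 Ma lies in 66–23.03 Ma, so Paleogene.
C: 2220 Ma lies in 2300–2050 Ma, so Rhyacian.
D: 2351 Ma lies in 2500–2300 Ma, so Siderian.
E: 470 Ma lies in 485.4–443.8 Ma, so Ordovician.
Oldest = 2351 Ma, youngest = 1.64 Ma → span 2349.36 Myr.

A — Quaternary; B — Paleogene; C — Rhyacian; D — Siderian; E — Ordovician; span 2349.36 million years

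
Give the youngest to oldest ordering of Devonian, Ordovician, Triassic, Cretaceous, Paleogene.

Era membership (oldest first within each) — Paleozoic: Ordovician, Devonian; Mesozoic: Triassic, Cretaceous; Cenozoic: Paleogene. Paleozoic precedes Mesozoic, which precedes Cenozoic. Concatenating the groups in that era order and then reversing gives youngest to oldest.

Paleogene → Cretaceous → Triassic → Devonian → Ordovician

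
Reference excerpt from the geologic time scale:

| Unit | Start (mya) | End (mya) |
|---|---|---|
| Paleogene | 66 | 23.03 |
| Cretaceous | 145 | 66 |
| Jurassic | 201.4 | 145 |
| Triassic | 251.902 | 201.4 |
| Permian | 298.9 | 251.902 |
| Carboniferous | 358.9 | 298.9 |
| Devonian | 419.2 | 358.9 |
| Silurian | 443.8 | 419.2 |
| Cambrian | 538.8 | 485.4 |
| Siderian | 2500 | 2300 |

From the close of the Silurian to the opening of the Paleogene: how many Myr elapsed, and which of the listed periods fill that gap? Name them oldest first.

End of Silurian = 419.2 Ma; start of Paleogene = 66 Ma.
Gap = 419.2 − 66 = 353.2 Myr.
Periods wholly inside 419.2–66 Ma: Devonian (419.2–358.9), Carboniferous (358.9–298.9), Permian (298.9–251.902), Triassic (251.902–201.4), Jurassic (201.4–145), Cretaceous (145–66).

353.2 million years; Devonian, Carboniferous, Permian, Triassic, Jurassic, Cretaceous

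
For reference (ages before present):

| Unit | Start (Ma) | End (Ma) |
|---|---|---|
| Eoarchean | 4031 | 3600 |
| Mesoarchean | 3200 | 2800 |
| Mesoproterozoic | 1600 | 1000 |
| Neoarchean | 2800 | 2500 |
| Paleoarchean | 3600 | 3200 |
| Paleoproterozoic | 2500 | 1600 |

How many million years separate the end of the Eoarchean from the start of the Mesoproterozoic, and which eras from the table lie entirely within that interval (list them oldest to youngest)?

2000 million years; Paleoarchean, Mesoarchean, Neoarchean, Paleoproterozoic

End of Eoarchean = 3600 Ma; start of Mesoproterozoic = 1600 Ma.
Gap = 3600 − 1600 = 2000 Myr.
Eras wholly inside 3600–1600 Ma: Paleoarchean (3600–3200), Mesoarchean (3200–2800), Neoarchean (2800–2500), Paleoproterozoic (2500–1600).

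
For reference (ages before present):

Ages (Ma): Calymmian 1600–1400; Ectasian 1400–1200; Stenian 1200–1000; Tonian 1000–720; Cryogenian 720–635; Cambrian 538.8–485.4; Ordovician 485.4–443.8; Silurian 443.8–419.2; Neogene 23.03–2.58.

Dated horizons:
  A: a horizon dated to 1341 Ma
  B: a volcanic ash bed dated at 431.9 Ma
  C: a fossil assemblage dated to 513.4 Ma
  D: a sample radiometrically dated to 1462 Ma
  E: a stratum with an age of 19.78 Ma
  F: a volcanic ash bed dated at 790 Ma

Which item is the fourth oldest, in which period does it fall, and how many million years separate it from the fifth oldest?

C, in the Cambrian; 81.5 million years to B

Sorted oldest-first by Ma: D (1462), A (1341), F (790), C (513.4), B (431.9), E (19.78).
The fourth oldest is C at 513.4 Ma, which lies in 538.8–485.4 Ma: the Cambrian.
The fifth oldest is B at 431.9 Ma; separation = |513.4 − 431.9| = 81.5 Myr.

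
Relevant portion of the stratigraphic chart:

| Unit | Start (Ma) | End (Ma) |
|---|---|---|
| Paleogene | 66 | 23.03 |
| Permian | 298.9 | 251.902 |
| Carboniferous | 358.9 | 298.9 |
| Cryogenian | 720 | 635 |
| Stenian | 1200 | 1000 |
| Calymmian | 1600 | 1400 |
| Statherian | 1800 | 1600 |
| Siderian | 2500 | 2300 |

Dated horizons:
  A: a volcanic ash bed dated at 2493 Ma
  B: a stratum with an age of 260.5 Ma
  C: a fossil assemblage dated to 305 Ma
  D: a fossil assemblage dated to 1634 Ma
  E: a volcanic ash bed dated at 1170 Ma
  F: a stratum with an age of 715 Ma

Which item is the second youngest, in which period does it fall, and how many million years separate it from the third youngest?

Sorted youngest-first by Ma: B (260.5), C (305), F (715), E (1170), D (1634), A (2493).
The second youngest is C at 305 Ma, which lies in 358.9–298.9 Ma: the Carboniferous.
The third youngest is F at 715 Ma; separation = |305 − 715| = 410 Myr.

C, in the Carboniferous; 410 million years to F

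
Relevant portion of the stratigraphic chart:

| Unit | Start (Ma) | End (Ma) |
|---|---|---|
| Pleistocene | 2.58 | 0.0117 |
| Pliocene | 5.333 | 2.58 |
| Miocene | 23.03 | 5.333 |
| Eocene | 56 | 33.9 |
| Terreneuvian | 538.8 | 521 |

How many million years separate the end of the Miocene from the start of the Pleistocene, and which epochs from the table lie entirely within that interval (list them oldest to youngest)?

2.753 million years; Pliocene

The Miocene closes at 5.333 Ma and the Pleistocene opens at 2.58 Ma, so the interval is 5.333 − 2.58 = 2.753 Myr.
An epoch fits inside if it starts at or after 5.333 Ma and ends at or before 2.58 Ma; oldest first that gives Pliocene.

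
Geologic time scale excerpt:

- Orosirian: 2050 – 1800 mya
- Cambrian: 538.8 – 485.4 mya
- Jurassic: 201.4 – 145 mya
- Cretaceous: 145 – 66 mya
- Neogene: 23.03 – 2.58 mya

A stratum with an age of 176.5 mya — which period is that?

Jurassic

176.5 Ma lies between 201.4 and 145 Ma, so it falls in the Jurassic.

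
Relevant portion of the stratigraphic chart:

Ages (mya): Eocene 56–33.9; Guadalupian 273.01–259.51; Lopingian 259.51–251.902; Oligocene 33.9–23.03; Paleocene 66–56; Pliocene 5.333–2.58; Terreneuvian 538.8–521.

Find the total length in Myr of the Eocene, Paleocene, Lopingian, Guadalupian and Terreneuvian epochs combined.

Each duration: Eocene = 22.1; Paleocene = 10; Lopingian = 7.608; Guadalupian = 13.5; Terreneuvian = 17.8.
Sum: 22.1 + 10 + 7.608 + 13.5 + 17.8 = 71.008 Myr.

71.008 million years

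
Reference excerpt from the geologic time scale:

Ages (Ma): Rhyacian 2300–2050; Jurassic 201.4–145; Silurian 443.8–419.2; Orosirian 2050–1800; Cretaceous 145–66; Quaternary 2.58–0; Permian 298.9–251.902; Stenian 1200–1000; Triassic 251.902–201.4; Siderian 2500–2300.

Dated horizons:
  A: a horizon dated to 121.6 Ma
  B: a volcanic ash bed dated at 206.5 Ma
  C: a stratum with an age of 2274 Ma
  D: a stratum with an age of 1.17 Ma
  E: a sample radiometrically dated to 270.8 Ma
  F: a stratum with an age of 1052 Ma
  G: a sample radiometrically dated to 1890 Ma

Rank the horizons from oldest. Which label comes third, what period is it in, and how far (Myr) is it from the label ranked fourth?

F, in the Stenian; 781.2 million years to E

Larger Ma means older, so oldest first: C 2274 > G 1890 > F 1052 > E 270.8 > B 206.5 > A 121.6 > D 1.17.
Counting 3 along gives F (1052 Ma); the excerpt puts that inside the Stenian, 1200–1000 Ma.
Next in line is E (270.8 Ma), and 1052 − 270.8 = 781.2 Myr.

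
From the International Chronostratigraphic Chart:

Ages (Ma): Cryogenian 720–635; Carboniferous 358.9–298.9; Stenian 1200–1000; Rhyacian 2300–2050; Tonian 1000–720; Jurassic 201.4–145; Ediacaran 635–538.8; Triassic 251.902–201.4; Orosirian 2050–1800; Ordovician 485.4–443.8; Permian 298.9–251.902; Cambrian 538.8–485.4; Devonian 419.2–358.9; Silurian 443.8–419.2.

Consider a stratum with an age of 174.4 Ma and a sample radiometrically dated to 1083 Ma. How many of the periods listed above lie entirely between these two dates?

10

The older date is 1083 Ma and the younger is 174.4 Ma.
Periods with start < 1083 and end > 174.4 Ma: Tonian (1000–720), Cryogenian (720–635), Ediacaran (635–538.8), Cambrian (538.8–485.4), Ordovician (485.4–443.8), Silurian (443.8–419.2), Devonian (419.2–358.9), Carboniferous (358.9–298.9), Permian (298.9–251.902), Triassic (251.902–201.4).
That is 10 complete periods.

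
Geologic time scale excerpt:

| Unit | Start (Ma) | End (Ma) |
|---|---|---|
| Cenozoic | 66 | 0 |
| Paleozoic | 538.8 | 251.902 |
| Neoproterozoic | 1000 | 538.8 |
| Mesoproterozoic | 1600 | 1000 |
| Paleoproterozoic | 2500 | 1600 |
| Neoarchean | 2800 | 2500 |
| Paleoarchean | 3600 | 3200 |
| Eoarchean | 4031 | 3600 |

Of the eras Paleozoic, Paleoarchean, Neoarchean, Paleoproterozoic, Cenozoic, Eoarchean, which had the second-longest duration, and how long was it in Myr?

Durations: Paleozoic 286.898; Paleoarchean 400; Neoarchean 300; Paleoproterozoic 900; Cenozoic 66; Eoarchean 431 Myr.
Sorted longest-first: Paleoproterozoic (900), Eoarchean (431), Paleoarchean (400), Neoarchean (300), Paleozoic (286.898), Cenozoic (66).
The second longest is Eoarchean at 431 Myr.

Eoarchean, 431 million years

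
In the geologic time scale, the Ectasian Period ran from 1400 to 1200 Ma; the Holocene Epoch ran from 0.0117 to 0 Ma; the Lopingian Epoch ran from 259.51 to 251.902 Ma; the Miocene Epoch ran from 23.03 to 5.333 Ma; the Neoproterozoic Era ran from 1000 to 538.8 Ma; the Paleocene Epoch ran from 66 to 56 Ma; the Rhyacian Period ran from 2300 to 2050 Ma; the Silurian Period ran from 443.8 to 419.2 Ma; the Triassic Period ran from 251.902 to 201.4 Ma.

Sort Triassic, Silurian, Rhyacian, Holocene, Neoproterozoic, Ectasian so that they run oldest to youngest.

The oldest of these is Rhyacian (starts 2300 Ma) and the youngest is Holocene (ends 0 Ma).
In between, by decreasing start age: Ectasian (1400), Neoproterozoic (1000), Silurian (443.8), Triassic (251.902).

Rhyacian, Ectasian, Neoproterozoic, Silurian, Triassic, Holocene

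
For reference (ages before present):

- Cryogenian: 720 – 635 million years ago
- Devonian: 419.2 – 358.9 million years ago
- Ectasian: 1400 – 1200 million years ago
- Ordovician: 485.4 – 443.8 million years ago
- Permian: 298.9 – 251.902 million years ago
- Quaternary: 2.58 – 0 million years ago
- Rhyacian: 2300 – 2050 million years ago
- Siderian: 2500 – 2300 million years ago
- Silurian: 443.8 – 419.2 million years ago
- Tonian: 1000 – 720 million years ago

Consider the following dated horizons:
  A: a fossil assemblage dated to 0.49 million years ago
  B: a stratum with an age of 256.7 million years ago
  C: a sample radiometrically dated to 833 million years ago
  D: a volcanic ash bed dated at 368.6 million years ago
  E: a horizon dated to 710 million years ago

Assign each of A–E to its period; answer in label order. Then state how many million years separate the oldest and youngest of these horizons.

A: 0.49 Ma lies in 2.58–0 Ma, so Quaternary.
B: 256.7 Ma lies in 298.9–251.902 Ma, so Permian.
C: 833 Ma lies in 1000–720 Ma, so Tonian.
D: 368.6 Ma lies in 419.2–358.9 Ma, so Devonian.
E: 710 Ma lies in 720–635 Ma, so Cryogenian.
Oldest = 833 Ma, youngest = 0.49 Ma → span 832.51 Myr.

A — Quaternary; B — Permian; C — Tonian; D — Devonian; E — Cryogenian; span 832.51 million years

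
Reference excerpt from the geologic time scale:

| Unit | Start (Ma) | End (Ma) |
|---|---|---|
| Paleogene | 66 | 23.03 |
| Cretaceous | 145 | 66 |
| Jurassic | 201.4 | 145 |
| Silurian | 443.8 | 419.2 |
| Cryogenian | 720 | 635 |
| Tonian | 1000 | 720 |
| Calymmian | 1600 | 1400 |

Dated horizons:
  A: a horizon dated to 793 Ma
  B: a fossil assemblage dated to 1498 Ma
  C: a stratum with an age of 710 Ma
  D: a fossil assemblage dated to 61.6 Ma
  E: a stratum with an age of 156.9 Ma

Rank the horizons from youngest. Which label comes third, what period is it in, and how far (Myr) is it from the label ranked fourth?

Sorted youngest-first by Ma: D (61.6), E (156.9), C (710), A (793), B (1498).
The third youngest is C at 710 Ma, which lies in 720–635 Ma: the Cryogenian.
The fourth youngest is A at 793 Ma; separation = |710 − 793| = 83 Myr.

C, in the Cryogenian; 83 million years to A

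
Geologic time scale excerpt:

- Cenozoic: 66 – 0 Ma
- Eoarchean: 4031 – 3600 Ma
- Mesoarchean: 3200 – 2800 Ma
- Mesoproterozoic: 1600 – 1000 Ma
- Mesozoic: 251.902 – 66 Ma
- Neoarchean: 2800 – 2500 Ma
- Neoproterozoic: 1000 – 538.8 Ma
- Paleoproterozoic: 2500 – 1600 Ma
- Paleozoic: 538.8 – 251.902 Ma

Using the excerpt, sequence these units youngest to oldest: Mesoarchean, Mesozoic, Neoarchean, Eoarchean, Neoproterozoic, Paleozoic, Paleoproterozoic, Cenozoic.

Cenozoic → Mesozoic → Paleozoic → Neoproterozoic → Paleoproterozoic → Neoarchean → Mesoarchean → Eoarchean

The oldest of these is Eoarchean (starts 4031 Ma) and the youngest is Cenozoic (ends 0 Ma).
In between, by decreasing start age: Mesoarchean (3200), Neoarchean (2800), Paleoproterozoic (2500), Neoproterozoic (1000), Paleozoic (538.8), Mesozoic (251.902).
Listing youngest first means reversing that sequence.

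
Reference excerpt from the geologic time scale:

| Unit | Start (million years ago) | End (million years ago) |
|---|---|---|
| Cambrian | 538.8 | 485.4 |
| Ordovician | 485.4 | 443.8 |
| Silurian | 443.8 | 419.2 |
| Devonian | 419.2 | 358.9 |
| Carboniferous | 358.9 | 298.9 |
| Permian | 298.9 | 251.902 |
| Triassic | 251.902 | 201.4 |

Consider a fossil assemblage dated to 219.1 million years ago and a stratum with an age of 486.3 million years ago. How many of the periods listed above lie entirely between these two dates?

486.3 Ma sits inside the Cambrian (538.8–485.4) and 219.1 Ma inside the Triassic (251.902–201.4); neither of those is wholly between the two dates.
The listed periods lying completely between them are Ordovician, Silurian, Devonian, Carboniferous, Permian — 5 in all.

5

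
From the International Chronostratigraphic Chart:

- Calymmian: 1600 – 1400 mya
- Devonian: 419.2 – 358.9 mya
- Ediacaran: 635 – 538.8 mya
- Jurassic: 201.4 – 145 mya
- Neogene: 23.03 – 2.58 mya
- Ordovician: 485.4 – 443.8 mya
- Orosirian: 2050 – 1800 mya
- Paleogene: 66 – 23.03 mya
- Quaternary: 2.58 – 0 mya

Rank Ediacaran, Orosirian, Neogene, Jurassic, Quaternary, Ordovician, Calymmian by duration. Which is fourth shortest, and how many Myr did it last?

Jurassic, 56.4 million years

Start − end for each: Ediacaran 635 − 538.8 = 96.2; Orosirian 2050 − 1800 = 250; Neogene 23.03 − 2.58 = 20.45; Jurassic 201.4 − 145 = 56.4; Quaternary 2.58 − 0 = 2.58; Ordovician 485.4 − 443.8 = 41.6; Calymmian 1600 − 1400 = 200.
Ranking these from shortest: Quaternary < Neogene < Ordovician < Jurassic < Ediacaran < Calymmian < Orosirian.
Position 4 in that ranking is Jurassic, which lasted 56.4 Myr.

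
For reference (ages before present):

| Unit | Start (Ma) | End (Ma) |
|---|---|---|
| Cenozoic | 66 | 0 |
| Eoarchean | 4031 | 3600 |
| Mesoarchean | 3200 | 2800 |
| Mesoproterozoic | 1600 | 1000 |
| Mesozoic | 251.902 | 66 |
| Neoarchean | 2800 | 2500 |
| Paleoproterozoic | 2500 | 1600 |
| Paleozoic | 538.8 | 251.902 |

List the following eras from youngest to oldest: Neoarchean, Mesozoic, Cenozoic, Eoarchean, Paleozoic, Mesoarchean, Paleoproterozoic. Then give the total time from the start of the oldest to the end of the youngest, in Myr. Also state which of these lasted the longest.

Cenozoic, Mesozoic, Paleozoic, Paleoproterozoic, Neoarchean, Mesoarchean, Eoarchean; total span 4031 Myr; longest is Paleoproterozoic

From the excerpt: Neoarchean 2800–2500; Mesozoic 251.902–66; Cenozoic 66–0; Eoarchean 4031–3600; Paleozoic 538.8–251.902; Mesoarchean 3200–2800; Paleoproterozoic 2500–1600 (Ma).
Larger Ma is earlier, so the oldest is Eoarchean and the youngest is Cenozoic; youngest to oldest: Cenozoic, Mesozoic, Paleozoic, Paleoproterozoic, Neoarchean, Mesoarchean, Eoarchean.
Oldest start 4031 minus youngest end 0 gives 4031 Myr overall.
Individual lengths (start − end): Paleozoic 286.898; Eoarchean 431; Neoarchean 300; Mesozoic 185.902; Paleoproterozoic 900; Cenozoic 66; Mesoarchean 400. The largest is Paleoproterozoic at 900 Myr.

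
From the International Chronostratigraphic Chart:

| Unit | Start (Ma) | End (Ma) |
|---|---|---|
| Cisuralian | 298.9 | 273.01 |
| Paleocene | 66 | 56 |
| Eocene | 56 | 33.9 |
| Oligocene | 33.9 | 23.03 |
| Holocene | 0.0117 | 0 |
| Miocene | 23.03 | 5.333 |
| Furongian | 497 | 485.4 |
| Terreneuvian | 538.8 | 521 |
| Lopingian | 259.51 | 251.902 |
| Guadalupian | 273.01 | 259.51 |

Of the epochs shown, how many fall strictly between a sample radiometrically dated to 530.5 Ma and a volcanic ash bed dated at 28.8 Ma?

530.5 Ma sits inside the Terreneuvian (538.8–521) and 28.8 Ma inside the Oligocene (33.9–23.03); neither of those is wholly between the two dates.
The listed epochs lying completely between them are Furongian, Cisuralian, Guadalupian, Lopingian, Paleocene, Eocene — 6 in all.

6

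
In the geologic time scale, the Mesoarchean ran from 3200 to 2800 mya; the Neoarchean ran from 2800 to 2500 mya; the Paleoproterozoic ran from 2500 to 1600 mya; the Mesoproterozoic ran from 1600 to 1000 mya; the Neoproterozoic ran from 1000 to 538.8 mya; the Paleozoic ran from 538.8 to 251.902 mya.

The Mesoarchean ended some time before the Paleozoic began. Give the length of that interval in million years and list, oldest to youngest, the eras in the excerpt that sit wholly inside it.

End of Mesoarchean = 2800 Ma; start of Paleozoic = 538.8 Ma.
Gap = 2800 − 538.8 = 2261.2 Myr.
Eras wholly inside 2800–538.8 Ma: Neoarchean (2800–2500), Paleoproterozoic (2500–1600), Mesoproterozoic (1600–1000), Neoproterozoic (1000–538.8).

2261.2 million years; Neoarchean, Paleoproterozoic, Mesoproterozoic, Neoproterozoic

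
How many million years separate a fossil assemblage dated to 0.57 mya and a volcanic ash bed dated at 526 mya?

526 − 0.57 = 525.43 million years.

525.43 million years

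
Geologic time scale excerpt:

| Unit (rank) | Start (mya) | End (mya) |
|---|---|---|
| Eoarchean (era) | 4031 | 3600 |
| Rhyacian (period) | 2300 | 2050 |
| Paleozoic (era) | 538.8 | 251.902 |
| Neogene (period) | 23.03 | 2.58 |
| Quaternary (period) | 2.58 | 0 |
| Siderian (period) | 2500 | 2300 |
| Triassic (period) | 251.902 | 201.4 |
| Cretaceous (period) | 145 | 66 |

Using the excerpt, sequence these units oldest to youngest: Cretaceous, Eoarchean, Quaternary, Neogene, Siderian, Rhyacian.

Eoarchean, Siderian, Rhyacian, Cretaceous, Neogene, Quaternary

Read off each span (Ma): Cretaceous 145–66; Eoarchean 4031–3600; Quaternary 2.58–0; Neogene 23.03–2.58; Siderian 2500–2300; Rhyacian 2300–2050.
Larger Ma is older, so oldest→youngest is Eoarchean, Siderian, Rhyacian, Cretaceous, Neogene, Quaternary.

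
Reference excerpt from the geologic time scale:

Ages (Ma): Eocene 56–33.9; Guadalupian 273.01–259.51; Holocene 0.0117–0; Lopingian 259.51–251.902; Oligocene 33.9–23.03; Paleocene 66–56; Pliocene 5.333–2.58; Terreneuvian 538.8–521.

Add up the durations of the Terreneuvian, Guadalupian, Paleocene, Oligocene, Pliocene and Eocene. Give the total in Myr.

Duration is start − end for each: (538.8 − 521) + (273.01 − 259.51) + (66 − 56) + (33.9 − 23.03) + (5.333 − 2.58) + (56 − 33.9).
That is 17.8 + 13.5 + 10 + 10.87 + 2.753 + 22.1, which totals 77.023 million years.

77.023 million years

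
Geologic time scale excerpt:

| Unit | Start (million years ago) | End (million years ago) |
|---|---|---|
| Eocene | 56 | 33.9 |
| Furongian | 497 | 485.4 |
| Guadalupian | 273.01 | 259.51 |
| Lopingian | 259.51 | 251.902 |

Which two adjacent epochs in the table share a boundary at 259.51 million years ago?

Guadalupian and Lopingian

The Guadalupian ends at 259.51 million years ago and the Lopingian begins at 259.51 million years ago, so they share that boundary.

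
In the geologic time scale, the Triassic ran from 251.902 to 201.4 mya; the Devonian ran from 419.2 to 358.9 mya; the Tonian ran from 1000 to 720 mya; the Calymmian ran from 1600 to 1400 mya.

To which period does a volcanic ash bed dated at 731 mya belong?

731 Ma lies between 1000 and 720 Ma, so it falls in the Tonian.

Tonian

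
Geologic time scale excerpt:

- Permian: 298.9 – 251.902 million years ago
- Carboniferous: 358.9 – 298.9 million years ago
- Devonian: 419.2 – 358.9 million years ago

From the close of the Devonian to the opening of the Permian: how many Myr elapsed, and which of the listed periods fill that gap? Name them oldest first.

60 million years; Carboniferous

The Devonian closes at 358.9 Ma and the Permian opens at 298.9 Ma, so the interval is 358.9 − 298.9 = 60 Myr.
A period fits inside if it starts at or after 358.9 Ma and ends at or before 298.9 Ma; oldest first that gives Carboniferous.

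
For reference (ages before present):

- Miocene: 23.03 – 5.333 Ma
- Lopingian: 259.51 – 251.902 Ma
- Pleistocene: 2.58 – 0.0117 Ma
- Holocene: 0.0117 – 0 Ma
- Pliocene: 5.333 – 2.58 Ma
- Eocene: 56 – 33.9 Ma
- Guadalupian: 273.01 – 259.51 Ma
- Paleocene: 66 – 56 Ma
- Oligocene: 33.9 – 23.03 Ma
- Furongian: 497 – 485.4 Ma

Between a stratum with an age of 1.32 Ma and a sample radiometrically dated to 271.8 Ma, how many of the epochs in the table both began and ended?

6

271.8 Ma sits inside the Guadalupian (273.01–259.51) and 1.32 Ma inside the Pleistocene (2.58–0.0117); neither of those is wholly between the two dates.
The listed epochs lying completely between them are Lopingian, Paleocene, Eocene, Oligocene, Miocene, Pliocene — 6 in all.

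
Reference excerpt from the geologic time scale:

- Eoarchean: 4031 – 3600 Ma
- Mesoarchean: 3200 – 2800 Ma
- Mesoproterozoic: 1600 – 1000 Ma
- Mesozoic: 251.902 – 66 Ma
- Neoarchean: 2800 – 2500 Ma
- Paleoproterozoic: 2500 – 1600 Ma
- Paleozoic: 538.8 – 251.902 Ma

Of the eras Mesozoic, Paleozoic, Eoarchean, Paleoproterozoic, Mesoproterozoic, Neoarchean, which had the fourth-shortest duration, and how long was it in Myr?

Eoarchean, 431 million years

Start − end for each: Mesozoic 251.902 − 66 = 185.902; Paleozoic 538.8 − 251.902 = 286.898; Eoarchean 4031 − 3600 = 431; Paleoproterozoic 2500 − 1600 = 900; Mesoproterozoic 1600 − 1000 = 600; Neoarchean 2800 − 2500 = 300.
Ranking these from shortest: Mesozoic < Paleozoic < Neoarchean < Eoarchean < Mesoproterozoic < Paleoproterozoic.
Position 4 in that ranking is Eoarchean, which lasted 431 Myr.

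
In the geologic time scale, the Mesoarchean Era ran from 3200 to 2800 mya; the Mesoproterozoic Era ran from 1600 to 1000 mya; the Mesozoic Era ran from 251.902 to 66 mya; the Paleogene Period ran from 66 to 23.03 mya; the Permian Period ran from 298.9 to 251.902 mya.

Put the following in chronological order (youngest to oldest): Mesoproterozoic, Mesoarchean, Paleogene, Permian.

The oldest of these is Mesoarchean (starts 3200 Ma) and the youngest is Paleogene (ends 23.03 Ma).
In between, by decreasing start age: Mesoproterozoic (1600), Permian (298.9).
Listing youngest first means reversing that sequence.

Paleogene, Permian, Mesoproterozoic, Mesoarchean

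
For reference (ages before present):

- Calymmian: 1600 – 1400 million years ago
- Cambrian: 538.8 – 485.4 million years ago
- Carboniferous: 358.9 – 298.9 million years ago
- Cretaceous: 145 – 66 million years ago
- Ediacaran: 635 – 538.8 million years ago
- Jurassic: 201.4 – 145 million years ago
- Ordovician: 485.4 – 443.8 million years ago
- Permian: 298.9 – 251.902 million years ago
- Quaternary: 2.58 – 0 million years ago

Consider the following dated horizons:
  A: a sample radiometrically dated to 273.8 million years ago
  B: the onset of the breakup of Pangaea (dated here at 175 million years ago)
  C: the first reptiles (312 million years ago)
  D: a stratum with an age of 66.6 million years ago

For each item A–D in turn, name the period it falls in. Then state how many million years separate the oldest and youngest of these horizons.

A — Permian; B — Jurassic; C — Carboniferous; D — Cretaceous; span 245.4 million years

A: 273.8 Ma lies in 298.9–251.902 Ma, so Permian.
B: 175 Ma lies in 201.4–145 Ma, so Jurassic.
C: 312 Ma lies in 358.9–298.9 Ma, so Carboniferous.
D: 66.6 Ma lies in 145–66 Ma, so Cretaceous.
Oldest = 312 Ma, youngest = 66.6 Ma → span 245.4 Myr.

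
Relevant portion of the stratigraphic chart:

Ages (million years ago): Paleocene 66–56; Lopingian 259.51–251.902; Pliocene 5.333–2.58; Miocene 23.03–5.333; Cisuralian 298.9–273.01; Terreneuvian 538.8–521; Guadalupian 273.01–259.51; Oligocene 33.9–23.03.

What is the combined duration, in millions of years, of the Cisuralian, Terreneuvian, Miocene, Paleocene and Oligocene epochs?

82.257 million years

Each duration: Cisuralian = 25.89; Terreneuvian = 17.8; Miocene = 17.697; Paleocene = 10; Oligocene = 10.87.
Sum: 25.89 + 17.8 + 17.697 + 10 + 10.87 = 82.257 Myr.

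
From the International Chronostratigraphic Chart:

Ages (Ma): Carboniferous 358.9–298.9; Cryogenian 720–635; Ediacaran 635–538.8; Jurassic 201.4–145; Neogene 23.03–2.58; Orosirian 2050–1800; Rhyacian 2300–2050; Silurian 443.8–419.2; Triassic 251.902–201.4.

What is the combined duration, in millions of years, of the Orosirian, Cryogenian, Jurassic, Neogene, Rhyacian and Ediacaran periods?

758.05 million years

Duration is start − end for each: (2050 − 1800) + (720 − 635) + (201.4 − 145) + (23.03 − 2.58) + (2300 − 2050) + (635 − 538.8).
That is 250 + 85 + 56.4 + 20.45 + 250 + 96.2, which totals 758.05 million years.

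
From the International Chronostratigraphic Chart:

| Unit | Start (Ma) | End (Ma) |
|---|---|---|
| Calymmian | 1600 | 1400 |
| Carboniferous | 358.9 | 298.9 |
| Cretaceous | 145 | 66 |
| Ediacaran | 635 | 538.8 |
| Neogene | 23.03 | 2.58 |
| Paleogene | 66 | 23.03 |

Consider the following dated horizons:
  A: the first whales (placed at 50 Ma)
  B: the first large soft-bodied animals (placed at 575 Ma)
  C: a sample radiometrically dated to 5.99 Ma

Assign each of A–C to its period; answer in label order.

A — Paleogene; B — Ediacaran; C — Neogene

Match each age against the start–end ranges in the excerpt: A = 50 Ma → Paleogene (66–23.03); B = 575 Ma → Ediacaran (635–538.8); C = 5.99 Ma → Neogene (23.03–2.58).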